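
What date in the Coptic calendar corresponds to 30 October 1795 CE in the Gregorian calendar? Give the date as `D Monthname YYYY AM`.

21 Paopi 1512 AM

Both dates share Julian Day Number 2376973; in the Coptic calendar that is 21 Paopi 1512 AM.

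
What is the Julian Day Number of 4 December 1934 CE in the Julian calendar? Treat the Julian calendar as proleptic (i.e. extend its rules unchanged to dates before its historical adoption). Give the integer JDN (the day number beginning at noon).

Equivalently 17 December 1934 (Gregorian).
JDN 2299161 is 15 October 1582 CE (Gregorian); the target day is +128628 days from there, so JDN = 2427789.

2427789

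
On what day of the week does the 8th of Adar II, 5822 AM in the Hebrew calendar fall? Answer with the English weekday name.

Monday

In the Gregorian calendar this is 20 March 2062 (JDN 2474269).
Since JDN mod 7 = 0 (0 = Monday), the day is Monday.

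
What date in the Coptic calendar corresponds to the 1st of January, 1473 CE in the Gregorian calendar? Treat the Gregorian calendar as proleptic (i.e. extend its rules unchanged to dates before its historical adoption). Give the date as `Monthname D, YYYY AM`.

Koiak 27, 1189 AM

Julian Day Number of the source date = 2259063.
Converting JDN 2259063 to the Coptic calendar gives 27 Koiak 1189 AM.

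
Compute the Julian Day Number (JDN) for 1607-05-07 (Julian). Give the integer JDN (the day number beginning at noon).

2308141

Equivalently 17 May 1607 (Gregorian).
JDN 2451545 is 1 January 2000 CE (Gregorian); the target day is −143404 days from there, so JDN = 2308141.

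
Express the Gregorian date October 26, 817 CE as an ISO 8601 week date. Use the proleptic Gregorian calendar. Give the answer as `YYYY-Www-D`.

The weekday is Thursday (ISO weekday 4).
That Thursday belongs to ISO week 43 of ISO year 817.

0817-W43-4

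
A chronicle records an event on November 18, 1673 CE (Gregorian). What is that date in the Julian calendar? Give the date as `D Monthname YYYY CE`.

At this point the Julian calendar is 10 days behind the Gregorian.
18 November 1673 Gregorian − 10 days → 8 November 1673 Julian.

8 November 1673 CE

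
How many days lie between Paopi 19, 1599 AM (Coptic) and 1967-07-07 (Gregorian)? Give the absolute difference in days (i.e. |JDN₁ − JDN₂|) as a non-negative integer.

30932

First date → JDN 2408747; second date → JDN 2439679.
The interval is |2408747 − 2439679| = 30932 days.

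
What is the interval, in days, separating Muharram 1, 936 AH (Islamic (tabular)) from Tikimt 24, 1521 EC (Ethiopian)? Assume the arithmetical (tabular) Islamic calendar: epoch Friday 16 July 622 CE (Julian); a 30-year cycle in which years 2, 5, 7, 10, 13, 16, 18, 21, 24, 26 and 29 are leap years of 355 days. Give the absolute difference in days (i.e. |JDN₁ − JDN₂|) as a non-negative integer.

319

First date → JDN 2279773; second date → JDN 2279454.
The interval is |2279773 − 2279454| = 319 days.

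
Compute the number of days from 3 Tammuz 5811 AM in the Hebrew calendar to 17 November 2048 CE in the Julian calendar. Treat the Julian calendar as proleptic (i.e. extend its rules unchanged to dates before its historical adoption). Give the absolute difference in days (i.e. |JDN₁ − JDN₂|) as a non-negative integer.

First date → JDN 2470336; second date → JDN 2469411.
The interval is |2470336 − 2469411| = 925 days.

925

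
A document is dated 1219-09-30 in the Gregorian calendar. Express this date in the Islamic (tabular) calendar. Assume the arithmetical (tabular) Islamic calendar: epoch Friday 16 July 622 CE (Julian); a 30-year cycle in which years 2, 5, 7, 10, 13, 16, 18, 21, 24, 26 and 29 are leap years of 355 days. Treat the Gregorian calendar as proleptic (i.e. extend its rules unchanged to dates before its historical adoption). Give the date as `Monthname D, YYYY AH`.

Julian Day Number of the source date = 2166563.
Converting JDN 2166563 to the tabular Islamic calendar gives 12 Rajab 616 AH.

Rajab 12, 616 AH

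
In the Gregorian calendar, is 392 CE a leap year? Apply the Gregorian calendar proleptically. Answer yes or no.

392 is divisible by 4 and not by 100, so it is a leap year.

yes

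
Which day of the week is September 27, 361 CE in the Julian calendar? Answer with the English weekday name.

Thursday

In the proleptic Gregorian calendar this is 28 September 361 (JDN 1853183).
1853183 ≡ 3 (mod 7); counting from Monday = 0 gives Thursday.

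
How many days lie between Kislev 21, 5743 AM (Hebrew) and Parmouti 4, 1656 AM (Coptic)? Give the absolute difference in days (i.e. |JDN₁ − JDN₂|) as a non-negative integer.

15579

JDN of the first date = 2445311.
JDN of the second date = 2429732.
|2429732 − 2445311| = 15579.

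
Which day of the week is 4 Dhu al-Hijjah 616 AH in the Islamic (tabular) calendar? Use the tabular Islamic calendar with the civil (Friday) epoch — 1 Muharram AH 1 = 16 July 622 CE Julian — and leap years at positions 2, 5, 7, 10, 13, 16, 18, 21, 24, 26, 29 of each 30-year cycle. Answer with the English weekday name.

Monday

Equivalently 17 February 1220 Gregorian, JDN 2166703.
JDN 2166703 mod 7 = 0, and JDN 0 was a Monday, so this is a Monday.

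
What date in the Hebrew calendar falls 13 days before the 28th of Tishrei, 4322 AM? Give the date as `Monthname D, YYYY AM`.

Tishrei 15, 4322 AM

Counting 13 days back from JDN 1926259 reaches JDN 1926246, which is Tishrei 15, 4322 AM.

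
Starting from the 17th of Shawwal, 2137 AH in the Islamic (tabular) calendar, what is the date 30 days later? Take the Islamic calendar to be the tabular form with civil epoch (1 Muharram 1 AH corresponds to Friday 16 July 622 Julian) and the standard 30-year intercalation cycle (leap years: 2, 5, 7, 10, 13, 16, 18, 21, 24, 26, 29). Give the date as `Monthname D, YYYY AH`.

Dhu al-Qa'dah 18, 2137 AH

Counting 30 days forward from JDN 2705649 reaches JDN 2705679, which is Dhu al-Qa'dah 18, 2137 AH.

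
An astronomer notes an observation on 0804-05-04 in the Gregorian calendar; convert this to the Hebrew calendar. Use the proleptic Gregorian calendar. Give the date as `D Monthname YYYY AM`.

Both dates share Julian Day Number 2014839; in the Hebrew calendar that is 16 Iyar 4564 AM.

16 Iyar 4564 AM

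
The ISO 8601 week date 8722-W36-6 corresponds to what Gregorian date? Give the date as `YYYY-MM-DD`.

ISO week 1 of 8722 is the week containing the first Thursday of 8722.
Week 36, day 6 (Saturday) lands on 8722-09-09.

8722-09-09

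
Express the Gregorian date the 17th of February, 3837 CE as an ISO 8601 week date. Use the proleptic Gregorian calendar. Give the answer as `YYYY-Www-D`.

The weekday is Friday (ISO weekday 5).
That Friday belongs to ISO week 7 of ISO year 3837.

3837-W07-5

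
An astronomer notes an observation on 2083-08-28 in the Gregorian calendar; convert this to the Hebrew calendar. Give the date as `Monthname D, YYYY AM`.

Elul 14, 5843 AM

Julian Day Number of the source date = 2482100.
Converting JDN 2482100 to the Hebrew calendar gives 14 Elul 5843 AM.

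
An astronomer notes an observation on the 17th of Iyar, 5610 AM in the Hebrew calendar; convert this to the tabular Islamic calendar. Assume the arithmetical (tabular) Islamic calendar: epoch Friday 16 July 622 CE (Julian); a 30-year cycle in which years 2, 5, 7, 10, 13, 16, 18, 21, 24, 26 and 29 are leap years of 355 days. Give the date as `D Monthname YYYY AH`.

16 Jumada al-Thani 1266 AH

Both dates share Julian Day Number 2396877; in the tabular Islamic calendar that is 16 Jumada al-Thani 1266 AH.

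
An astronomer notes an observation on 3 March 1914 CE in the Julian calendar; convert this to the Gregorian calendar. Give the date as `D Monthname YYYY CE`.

The Julian–Gregorian offset here is 13 days (Julian trailing).
3 March 1914 Julian + 13 days → 16 March 1914 Gregorian.

16 March 1914 CE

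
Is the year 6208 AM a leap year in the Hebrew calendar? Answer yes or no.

Hebrew year 6208 is year 14 of its 19-year Metonic cycle; leap years are at positions 3, 6, 8, 11, 14, 17, 19, so it is a leap year (13 months).

yes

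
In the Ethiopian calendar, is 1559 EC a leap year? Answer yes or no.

yes

1559 mod 4 = 3; in the Ethiopian calendar a year is leap when year mod 4 = 3, so it is a leap year.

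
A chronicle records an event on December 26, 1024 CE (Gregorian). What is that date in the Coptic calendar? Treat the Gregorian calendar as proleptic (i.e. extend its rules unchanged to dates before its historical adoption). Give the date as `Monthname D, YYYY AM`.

Koiak 24, 741 AM

Both dates share Julian Day Number 2095428; in the Coptic calendar that is 24 Koiak 741 AM.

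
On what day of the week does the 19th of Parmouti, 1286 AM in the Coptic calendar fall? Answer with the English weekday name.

Equivalently 24 April 1570 Gregorian, JDN 2294604.
Since JDN mod 7 = 4 (0 = Monday), the day is Friday.

Friday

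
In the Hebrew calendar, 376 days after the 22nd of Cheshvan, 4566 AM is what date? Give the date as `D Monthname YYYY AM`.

15 Cheshvan 4567 AM

Counting 376 days forward from JDN 2015377 reaches JDN 2015753, which is 15 Cheshvan 4567 AM.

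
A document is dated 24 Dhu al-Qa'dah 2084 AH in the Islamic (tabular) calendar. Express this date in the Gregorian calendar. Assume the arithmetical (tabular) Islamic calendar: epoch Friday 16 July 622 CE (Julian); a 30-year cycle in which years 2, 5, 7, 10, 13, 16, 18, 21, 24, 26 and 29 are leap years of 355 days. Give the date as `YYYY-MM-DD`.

2644-05-23

Both dates share Julian Day Number 2686904; in the Gregorian calendar that is 23 May 2644 CE.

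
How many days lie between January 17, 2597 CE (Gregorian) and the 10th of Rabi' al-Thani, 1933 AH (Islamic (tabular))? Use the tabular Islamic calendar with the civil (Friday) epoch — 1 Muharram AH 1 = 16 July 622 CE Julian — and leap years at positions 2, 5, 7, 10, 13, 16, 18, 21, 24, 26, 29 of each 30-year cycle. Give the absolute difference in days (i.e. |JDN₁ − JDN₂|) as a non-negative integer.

First date → JDN 2669612; second date → JDN 2633174.
The interval is |2669612 − 2633174| = 36438 days.

36438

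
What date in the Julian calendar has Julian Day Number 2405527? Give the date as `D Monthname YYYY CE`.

22 December 1873 CE

The Gregorian equivalent of JDN 2405527 is 3 January 1874.
In the Julian calendar that day is 22 December 1873 CE.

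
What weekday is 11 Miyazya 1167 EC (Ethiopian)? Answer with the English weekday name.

In the proleptic Gregorian calendar this is 13 April 1175 (JDN 2150322).
2150322 ≡ 6 (mod 7); counting from Monday = 0 gives Sunday.

Sunday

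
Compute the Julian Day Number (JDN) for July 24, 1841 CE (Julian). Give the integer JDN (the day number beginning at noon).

2393688

Equivalently 5 August 1841 (Gregorian).
JDN 2400001 is 17 November 1858 CE (Gregorian), MJD 0; the target day is −6313 days from there, so JDN = 2393688.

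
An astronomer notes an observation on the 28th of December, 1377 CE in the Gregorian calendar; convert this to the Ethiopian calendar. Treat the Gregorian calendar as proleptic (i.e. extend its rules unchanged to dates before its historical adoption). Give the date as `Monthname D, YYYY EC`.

Tahsas 24, 1370 EC

Julian Day Number of the source date = 2224361.
Converting JDN 2224361 to the Ethiopian calendar gives 24 Tahsas 1370 EC.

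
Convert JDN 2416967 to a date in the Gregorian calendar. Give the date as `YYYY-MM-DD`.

JDN 2451545 is 1 Jan 2000; 2416967 is −34578 days from there.

1905-05-01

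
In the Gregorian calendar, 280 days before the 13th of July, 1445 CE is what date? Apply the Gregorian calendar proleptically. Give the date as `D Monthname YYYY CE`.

6 October 1444 CE

JDN of the 13th of July, 1445 CE = 2249029.
2249029 − 280 = 2248749.
JDN 2248749 in the Gregorian calendar is 6 October 1444 CE.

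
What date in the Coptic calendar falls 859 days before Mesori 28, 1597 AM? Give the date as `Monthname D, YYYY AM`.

Parmouti 20, 1595 AM

JDN of Mesori 28, 1597 AM = 2408326.
2408326 − 859 = 2407467.
JDN 2407467 in the Coptic calendar is Parmouti 20, 1595 AM.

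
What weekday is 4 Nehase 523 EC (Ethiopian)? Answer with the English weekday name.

Monday

This is JDN 1915214 (30 July 531 Gregorian).
JDN 1915214 mod 7 = 0, and JDN 0 was a Monday, so this is a Monday.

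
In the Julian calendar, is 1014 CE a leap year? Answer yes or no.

no

1014 mod 4 = 2, so it is a common year in the Julian calendar.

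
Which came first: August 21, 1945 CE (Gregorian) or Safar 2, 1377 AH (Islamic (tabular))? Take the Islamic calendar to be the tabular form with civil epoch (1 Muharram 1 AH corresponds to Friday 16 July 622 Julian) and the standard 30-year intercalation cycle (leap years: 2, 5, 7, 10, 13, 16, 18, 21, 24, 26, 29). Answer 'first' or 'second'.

first

The two dates have Julian Day Numbers 2431689 and 2436080 respectively.
Since 2431689 < 2436080, the first date comes first.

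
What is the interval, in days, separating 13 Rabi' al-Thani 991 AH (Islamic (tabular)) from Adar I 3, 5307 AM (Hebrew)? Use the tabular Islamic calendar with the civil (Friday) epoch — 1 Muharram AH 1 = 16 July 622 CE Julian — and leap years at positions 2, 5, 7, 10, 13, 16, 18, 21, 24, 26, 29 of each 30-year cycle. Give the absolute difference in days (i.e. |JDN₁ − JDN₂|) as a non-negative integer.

13241

JDN of the first date = 2299364.
JDN of the second date = 2286123.
|2286123 − 2299364| = 13241.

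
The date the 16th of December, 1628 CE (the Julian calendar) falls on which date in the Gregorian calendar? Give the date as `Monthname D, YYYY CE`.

At this point the Julian calendar is 10 days behind the Gregorian.
16 December 1628 Julian + 10 days → 26 December 1628 Gregorian.

December 26, 1628 CE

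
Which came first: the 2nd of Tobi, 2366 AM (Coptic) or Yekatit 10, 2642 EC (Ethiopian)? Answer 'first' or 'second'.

first

First date → JDN 2688967; second date → JDN 2689005.
JDN 2688967 < JDN 2689005, so the first date is earlier.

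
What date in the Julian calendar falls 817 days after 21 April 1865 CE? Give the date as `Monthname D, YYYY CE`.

Counting 817 days forward from JDN 2402360 reaches JDN 2403177, which is July 17, 1867 CE.

July 17, 1867 CE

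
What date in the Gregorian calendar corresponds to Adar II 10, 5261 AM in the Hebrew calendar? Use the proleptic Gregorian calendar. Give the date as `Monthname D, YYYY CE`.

March 10, 1501 CE

Julian Day Number of the source date = 2269357.
Converting JDN 2269357 to the Gregorian calendar gives 10 March 1501 CE.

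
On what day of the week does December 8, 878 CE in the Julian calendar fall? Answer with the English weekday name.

In the proleptic Gregorian calendar this is 12 December 878 (JDN 2042089).
JDN 2042089 mod 7 = 0, and JDN 0 was a Monday, so this is a Monday.

Monday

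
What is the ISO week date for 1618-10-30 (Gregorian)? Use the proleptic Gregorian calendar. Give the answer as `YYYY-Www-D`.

The weekday is Tuesday (ISO weekday 2).
That Tuesday belongs to ISO week 44 of ISO year 1618.

1618-W44-2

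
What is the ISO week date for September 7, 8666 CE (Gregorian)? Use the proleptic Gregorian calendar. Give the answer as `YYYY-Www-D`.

The weekday is Friday (ISO weekday 5).
That Friday belongs to ISO week 36 of ISO year 8666.

8666-W36-5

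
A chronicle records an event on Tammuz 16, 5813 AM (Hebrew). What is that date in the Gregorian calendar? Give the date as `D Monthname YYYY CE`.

2 July 2053 CE

Both dates share Julian Day Number 2471086; in the Gregorian calendar that is 2 July 2053 CE.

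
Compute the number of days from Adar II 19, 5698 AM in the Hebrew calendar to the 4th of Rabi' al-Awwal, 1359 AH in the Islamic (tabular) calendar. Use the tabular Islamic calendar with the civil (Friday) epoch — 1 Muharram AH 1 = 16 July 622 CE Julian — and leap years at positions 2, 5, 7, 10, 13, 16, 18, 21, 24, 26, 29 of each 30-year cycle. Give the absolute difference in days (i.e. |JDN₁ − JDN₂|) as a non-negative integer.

752

First date → JDN 2428980; second date → JDN 2429732.
The interval is |2428980 − 2429732| = 752 days.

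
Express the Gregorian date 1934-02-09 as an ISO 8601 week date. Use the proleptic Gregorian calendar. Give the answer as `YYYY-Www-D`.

1934-W06-5

The weekday is Friday (ISO weekday 5).
That Friday belongs to ISO week 6 of ISO year 1934.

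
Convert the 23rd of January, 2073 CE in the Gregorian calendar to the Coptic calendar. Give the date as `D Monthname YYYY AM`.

Both dates share Julian Day Number 2478231; in the Coptic calendar that is 15 Tobi 1789 AM.

15 Tobi 1789 AM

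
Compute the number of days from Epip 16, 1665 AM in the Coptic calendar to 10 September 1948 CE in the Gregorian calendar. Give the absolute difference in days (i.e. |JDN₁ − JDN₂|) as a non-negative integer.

First date → JDN 2433121; second date → JDN 2432805.
The interval is |2433121 − 2432805| = 316 days.

316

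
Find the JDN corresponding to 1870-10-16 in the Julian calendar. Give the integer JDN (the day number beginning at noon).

2404364

Equivalently 28 October 1870 (Gregorian).
JDN 2451545 is 1 January 2000 CE (Gregorian); the target day is −47181 days from there, so JDN = 2404364.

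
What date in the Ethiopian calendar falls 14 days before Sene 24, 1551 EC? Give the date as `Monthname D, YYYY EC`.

Counting 14 days back from JDN 2290651 reaches JDN 2290637, which is Sene 10, 1551 EC.

Sene 10, 1551 EC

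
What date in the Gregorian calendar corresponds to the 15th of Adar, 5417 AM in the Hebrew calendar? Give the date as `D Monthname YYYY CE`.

28 February 1657 CE

Both dates share Julian Day Number 2326326; in the Gregorian calendar that is 28 February 1657 CE.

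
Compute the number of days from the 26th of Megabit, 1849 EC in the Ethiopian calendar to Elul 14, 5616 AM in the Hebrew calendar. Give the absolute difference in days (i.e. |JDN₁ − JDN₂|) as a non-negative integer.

201

First date → JDN 2399408; second date → JDN 2399207.
The interval is |2399408 − 2399207| = 201 days.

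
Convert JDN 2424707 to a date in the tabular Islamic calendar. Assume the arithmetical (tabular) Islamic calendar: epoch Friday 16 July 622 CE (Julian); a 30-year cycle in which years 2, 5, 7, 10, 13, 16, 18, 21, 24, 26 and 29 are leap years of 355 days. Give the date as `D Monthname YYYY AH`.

JDN 2424707 is 10 July 1926 in the Gregorian calendar.
In the tabular Islamic calendar that day is 29 Dhu al-Hijjah 1344 AH.

29 Dhu al-Hijjah 1344 AH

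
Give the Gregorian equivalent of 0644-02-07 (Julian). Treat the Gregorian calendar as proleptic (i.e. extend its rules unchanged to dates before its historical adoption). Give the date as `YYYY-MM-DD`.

For dates in this range the Gregorian date is 3 days ahead of the Julian.
7 February 644 Julian + 3 days → 10 February 644 Gregorian.

0644-02-10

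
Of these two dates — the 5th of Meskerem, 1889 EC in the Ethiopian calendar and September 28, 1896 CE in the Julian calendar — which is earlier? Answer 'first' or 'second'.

first

First date → JDN 2413817; second date → JDN 2413843.
JDN 2413817 < JDN 2413843, so the first date is earlier.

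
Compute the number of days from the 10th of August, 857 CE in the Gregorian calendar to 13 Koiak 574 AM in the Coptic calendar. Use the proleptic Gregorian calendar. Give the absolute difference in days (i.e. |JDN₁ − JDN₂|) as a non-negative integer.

JDN of the first date = 2034295.
JDN of the second date = 2034420.
|2034420 − 2034295| = 125.

125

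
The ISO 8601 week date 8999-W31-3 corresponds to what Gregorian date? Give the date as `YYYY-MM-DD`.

8999-07-31

ISO week 1 of 8999 is the week containing the first Thursday of 8999.
Week 31, day 3 (Wednesday) lands on 8999-07-31.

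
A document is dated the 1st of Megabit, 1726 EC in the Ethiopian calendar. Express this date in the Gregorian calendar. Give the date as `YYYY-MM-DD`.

1734-03-08

Julian Day Number of the source date = 2354457.
Converting JDN 2354457 to the Gregorian calendar gives 8 March 1734 CE.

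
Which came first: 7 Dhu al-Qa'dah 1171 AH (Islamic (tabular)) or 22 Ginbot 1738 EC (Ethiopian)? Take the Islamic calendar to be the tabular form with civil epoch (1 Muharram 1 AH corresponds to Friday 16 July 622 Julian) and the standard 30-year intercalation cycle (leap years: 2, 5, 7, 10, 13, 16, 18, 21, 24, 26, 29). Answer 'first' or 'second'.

First date → JDN 2363350; second date → JDN 2358921.
JDN 2358921 < JDN 2363350, so the second date is earlier.

second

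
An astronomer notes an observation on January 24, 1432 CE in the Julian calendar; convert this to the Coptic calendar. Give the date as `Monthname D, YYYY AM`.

Tobi 28, 1148 AM

The source date corresponds to 2 February 1432 in the proleptic Gregorian calendar (JDN 2244119).
That day falls on 28 Tobi 1148 AM in the Coptic calendar.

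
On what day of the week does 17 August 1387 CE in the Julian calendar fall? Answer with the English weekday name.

This is JDN 2227888 (25 August 1387 Gregorian).
2227888 ≡ 5 (mod 7); counting from Monday = 0 gives Saturday.

Saturday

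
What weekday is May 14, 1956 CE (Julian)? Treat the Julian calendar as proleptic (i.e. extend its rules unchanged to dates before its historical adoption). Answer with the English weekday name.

In the Gregorian calendar this is 27 May 1956 (JDN 2435621).
JDN 2435621 mod 7 = 6, and JDN 0 was a Monday, so this is a Sunday.

Sunday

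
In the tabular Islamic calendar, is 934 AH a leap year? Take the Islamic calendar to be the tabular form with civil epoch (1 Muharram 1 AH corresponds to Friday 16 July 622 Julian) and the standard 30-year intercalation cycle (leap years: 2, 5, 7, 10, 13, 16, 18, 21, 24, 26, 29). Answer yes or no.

no

Year 934 AH is year 4 of its 30-year cycle; leap positions are 2, 5, 7, 10, 13, 16, 18, 21, 24, 26, 29, so it is a common year (354 days).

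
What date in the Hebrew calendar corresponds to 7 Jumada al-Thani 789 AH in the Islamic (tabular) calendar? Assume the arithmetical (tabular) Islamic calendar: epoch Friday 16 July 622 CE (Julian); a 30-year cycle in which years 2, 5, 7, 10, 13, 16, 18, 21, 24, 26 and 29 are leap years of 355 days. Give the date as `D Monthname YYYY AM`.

8 Tammuz 5147 AM

Julian Day Number of the source date = 2227835.
Converting JDN 2227835 to the Hebrew calendar gives 8 Tammuz 5147 AM.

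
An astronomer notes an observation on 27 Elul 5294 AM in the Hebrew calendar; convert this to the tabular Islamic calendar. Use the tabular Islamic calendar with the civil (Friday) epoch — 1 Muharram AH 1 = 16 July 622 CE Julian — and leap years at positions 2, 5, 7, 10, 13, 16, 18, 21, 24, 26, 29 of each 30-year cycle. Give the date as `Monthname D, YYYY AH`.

Safar 27, 941 AH

Julian Day Number of the source date = 2281601.
Converting JDN 2281601 to the tabular Islamic calendar gives 27 Safar 941 AH.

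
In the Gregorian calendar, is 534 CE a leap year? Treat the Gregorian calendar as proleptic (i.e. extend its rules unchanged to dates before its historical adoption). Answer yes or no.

no

534 is not divisible by 4, so it is a common year.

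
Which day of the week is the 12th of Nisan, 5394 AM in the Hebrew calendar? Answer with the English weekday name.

Equivalently 10 April 1634 Gregorian, JDN 2317966.
JDN 2317966 mod 7 = 0, and JDN 0 was a Monday, so this is a Monday.

Monday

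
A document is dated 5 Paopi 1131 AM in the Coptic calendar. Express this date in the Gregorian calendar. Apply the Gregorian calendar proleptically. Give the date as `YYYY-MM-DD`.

1414-10-11

Julian Day Number of the source date = 2237796.
Converting JDN 2237796 to the Gregorian calendar gives 11 October 1414 CE.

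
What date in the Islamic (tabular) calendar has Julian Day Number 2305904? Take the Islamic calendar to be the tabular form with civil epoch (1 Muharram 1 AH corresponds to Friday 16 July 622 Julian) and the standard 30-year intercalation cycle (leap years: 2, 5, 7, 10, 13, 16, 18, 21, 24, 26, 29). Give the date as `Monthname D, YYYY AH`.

Ramadan 27, 1009 AH

The Gregorian equivalent of JDN 2305904 is 1 April 1601.
In the tabular Islamic calendar that day is Ramadan 27, 1009 AH.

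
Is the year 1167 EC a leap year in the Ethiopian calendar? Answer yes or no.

1167 mod 4 = 3; in the Ethiopian calendar a year is leap when year mod 4 = 3, so it is a leap year.

yes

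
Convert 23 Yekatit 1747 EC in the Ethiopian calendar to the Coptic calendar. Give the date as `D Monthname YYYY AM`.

Both dates share Julian Day Number 2362119; in the Coptic calendar that is 23 Meshir 1471 AM.

23 Meshir 1471 AM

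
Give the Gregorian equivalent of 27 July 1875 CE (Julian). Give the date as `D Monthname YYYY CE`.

At this point the Julian calendar is 12 days behind the Gregorian.
27 July 1875 Julian + 12 days → 8 August 1875 Gregorian.

8 August 1875 CE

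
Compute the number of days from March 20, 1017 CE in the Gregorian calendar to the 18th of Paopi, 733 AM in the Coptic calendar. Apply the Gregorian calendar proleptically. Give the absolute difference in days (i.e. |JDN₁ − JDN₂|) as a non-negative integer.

150

First date → JDN 2092590; second date → JDN 2092440.
The interval is |2092590 − 2092440| = 150 days.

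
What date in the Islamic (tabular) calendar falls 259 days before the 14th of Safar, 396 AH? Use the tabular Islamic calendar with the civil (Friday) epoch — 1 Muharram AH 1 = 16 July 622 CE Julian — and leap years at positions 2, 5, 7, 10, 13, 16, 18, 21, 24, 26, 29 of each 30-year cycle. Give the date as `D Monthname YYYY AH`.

The starting date is JDN 2088458; 2088458 − 259 = 2088199.
JDN 2088199 corresponds to 22 Jumada al-Awwal 395 AH.

22 Jumada al-Awwal 395 AH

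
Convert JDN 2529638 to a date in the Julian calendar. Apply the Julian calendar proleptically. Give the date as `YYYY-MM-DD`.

2213-10-09

The Gregorian equivalent of JDN 2529638 is 24 October 2213.
In the Julian calendar that day is 2213-10-09.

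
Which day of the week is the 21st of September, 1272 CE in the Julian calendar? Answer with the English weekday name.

Wednesday

Equivalently 28 September 1272 Gregorian, JDN 2185920.
2185920 ≡ 2 (mod 7); counting from Monday = 0 gives Wednesday.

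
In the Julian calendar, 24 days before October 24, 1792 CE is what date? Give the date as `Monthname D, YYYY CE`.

September 30, 1792 CE

The starting date is JDN 2375883; 2375883 − 24 = 2375859.
JDN 2375859 corresponds to September 30, 1792 CE.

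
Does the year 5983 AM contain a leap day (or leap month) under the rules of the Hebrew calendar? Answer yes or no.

yes

Hebrew year 5983 is year 17 of its 19-year Metonic cycle; leap years are at positions 3, 6, 8, 11, 14, 17, 19, so it is a leap year (13 months).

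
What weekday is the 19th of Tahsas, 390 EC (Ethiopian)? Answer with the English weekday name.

Tuesday

In the proleptic Gregorian calendar this is 16 December 397 (JDN 1866411).
Since JDN mod 7 = 1 (0 = Monday), the day is Tuesday.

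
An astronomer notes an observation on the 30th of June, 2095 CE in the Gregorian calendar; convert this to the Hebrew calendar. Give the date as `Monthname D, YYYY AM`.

Sivan 28, 5855 AM

Both dates share Julian Day Number 2486424; in the Hebrew calendar that is 28 Sivan 5855 AM.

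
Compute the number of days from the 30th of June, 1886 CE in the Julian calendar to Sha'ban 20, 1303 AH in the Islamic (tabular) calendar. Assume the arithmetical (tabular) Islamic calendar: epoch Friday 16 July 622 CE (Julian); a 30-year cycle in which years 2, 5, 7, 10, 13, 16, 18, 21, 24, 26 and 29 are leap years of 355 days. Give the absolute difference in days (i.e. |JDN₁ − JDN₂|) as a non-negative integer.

49

JDN of the first date = 2410100.
JDN of the second date = 2410051.
|2410051 − 2410100| = 49.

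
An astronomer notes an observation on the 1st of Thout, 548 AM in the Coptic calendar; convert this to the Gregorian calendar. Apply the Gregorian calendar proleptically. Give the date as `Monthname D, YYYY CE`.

Julian Day Number of the source date = 2024822.
Converting JDN 2024822 to the Gregorian calendar gives 3 September 831 CE.

September 3, 831 CE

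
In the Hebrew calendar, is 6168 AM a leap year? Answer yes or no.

Hebrew year 6168 is year 12 of its 19-year Metonic cycle; leap years are at positions 3, 6, 8, 11, 14, 17, 19, so it is a common year (12 months).

no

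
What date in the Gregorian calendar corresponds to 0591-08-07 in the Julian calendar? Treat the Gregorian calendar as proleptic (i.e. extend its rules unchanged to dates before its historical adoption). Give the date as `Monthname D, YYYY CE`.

August 9, 591 CE

For dates in this range the Gregorian date is 2 days ahead of the Julian.
7 August 591 Julian + 2 days → 9 August 591 Gregorian.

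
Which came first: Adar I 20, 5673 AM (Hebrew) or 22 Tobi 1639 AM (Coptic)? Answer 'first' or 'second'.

first

First date → JDN 2419826; second date → JDN 2423450.
JDN 2419826 < JDN 2423450, so the first date is earlier.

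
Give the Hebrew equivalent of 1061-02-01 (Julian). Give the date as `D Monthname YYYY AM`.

9 Adar I 4821 AM

Julian Day Number of the source date = 2108620.
Converting JDN 2108620 to the Hebrew calendar gives 9 Adar I 4821 AM.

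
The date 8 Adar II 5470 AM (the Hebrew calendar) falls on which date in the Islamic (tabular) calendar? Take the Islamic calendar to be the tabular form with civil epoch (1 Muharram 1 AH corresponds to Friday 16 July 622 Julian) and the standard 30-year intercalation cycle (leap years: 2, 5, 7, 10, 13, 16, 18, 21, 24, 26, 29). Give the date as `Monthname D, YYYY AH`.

Julian Day Number of the source date = 2345693.
Converting JDN 2345693 to the tabular Islamic calendar gives 9 Muharram 1122 AH.

Muharram 9, 1122 AH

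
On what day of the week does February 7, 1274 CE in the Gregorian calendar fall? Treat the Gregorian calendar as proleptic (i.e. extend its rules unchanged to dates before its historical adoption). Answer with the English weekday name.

Wednesday

JDN 2186417 mod 7 = 2, and JDN 0 was a Monday, so this is a Wednesday.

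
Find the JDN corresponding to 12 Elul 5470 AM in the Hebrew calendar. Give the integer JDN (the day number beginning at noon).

In the Gregorian calendar the same day is 7 September 1710.
JDN 2400001 is 17 November 1858 CE (Gregorian), MJD 0; the target day is −54127 days from there, so JDN = 2345874.

2345874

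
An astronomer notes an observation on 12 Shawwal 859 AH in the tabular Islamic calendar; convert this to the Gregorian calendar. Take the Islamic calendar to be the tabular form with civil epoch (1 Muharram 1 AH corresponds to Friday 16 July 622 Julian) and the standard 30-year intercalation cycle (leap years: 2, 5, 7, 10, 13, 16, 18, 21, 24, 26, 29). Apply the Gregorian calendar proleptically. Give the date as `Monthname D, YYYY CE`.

October 4, 1455 CE

Julian Day Number of the source date = 2252764.
Converting JDN 2252764 to the Gregorian calendar gives 4 October 1455 CE.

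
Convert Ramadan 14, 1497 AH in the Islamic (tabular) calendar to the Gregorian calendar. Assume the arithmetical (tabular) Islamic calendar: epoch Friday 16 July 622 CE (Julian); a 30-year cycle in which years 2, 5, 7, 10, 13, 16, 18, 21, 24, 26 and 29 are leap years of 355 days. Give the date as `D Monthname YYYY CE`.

Julian Day Number of the source date = 2478822.
Converting JDN 2478822 to the Gregorian calendar gives 6 September 2074 CE.

6 September 2074 CE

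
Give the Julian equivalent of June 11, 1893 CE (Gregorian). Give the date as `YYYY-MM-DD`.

1893-05-30

For dates in this range the Gregorian date is 12 days ahead of the Julian.
11 June 1893 Gregorian − 12 days → 30 May 1893 Julian.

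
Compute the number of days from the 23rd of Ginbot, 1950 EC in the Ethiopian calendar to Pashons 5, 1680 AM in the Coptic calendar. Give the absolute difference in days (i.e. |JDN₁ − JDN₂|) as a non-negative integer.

JDN of the first date = 2436355.
JDN of the second date = 2438529.
|2438529 − 2436355| = 2174.

2174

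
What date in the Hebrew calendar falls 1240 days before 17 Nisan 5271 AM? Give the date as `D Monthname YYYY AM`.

JDN of 17 Nisan 5271 AM = 2273055.
2273055 − 1240 = 2271815.
JDN 2271815 in the Hebrew calendar is 18 Kislev 5268 AM.

18 Kislev 5268 AM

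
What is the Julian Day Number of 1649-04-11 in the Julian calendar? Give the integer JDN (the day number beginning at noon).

In the Gregorian calendar the same day is 21 April 1649.
JDN 2299161 is 15 October 1582 CE (Gregorian); the target day is +24295 days from there, so JDN = 2323456.

2323456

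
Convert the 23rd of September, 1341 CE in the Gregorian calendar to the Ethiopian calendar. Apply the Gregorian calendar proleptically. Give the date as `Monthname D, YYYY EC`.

Both dates share Julian Day Number 2211116; in the Ethiopian calendar that is 18 Meskerem 1334 EC.

Meskerem 18, 1334 EC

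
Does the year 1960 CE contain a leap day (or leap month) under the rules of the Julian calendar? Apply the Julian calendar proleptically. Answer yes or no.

1960 mod 4 = 0, so it is a leap year in the Julian calendar.

yes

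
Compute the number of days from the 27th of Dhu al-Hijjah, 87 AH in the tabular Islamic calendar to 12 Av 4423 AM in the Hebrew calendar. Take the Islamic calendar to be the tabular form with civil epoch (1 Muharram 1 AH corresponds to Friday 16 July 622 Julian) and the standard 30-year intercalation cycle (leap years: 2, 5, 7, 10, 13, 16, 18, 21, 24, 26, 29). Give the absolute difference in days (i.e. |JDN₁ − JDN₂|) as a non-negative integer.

First date → JDN 1979267; second date → JDN 1963422.
The interval is |1979267 − 1963422| = 15845 days.

15845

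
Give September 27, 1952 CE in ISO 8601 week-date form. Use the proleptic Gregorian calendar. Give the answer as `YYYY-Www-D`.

The weekday is Saturday (ISO weekday 6).
That Saturday belongs to ISO week 39 of ISO year 1952.

1952-W39-6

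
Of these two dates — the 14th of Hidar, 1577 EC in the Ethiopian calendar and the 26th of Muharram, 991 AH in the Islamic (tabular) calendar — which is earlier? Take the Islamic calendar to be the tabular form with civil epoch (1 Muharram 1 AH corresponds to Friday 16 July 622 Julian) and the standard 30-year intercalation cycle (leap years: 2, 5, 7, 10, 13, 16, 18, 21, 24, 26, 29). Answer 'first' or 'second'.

Converting both to JDN: 2299928 vs 2299288; the smaller is the second.

second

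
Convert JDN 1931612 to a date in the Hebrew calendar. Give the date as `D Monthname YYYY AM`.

6 Tammuz 4336 AM

The proleptic Gregorian equivalent of JDN 1931612 is 21 June 576.
In the Hebrew calendar that day is 6 Tammuz 4336 AM.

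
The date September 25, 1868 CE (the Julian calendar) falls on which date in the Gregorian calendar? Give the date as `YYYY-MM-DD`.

At this point the Julian calendar is 12 days behind the Gregorian.
25 September 1868 Julian + 12 days → 7 October 1868 Gregorian.

1868-10-07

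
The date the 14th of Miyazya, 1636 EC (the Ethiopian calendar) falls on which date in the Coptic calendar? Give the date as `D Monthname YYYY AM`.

Julian Day Number of the source date = 2321628.
Converting JDN 2321628 to the Coptic calendar gives 14 Parmouti 1360 AM.

14 Parmouti 1360 AM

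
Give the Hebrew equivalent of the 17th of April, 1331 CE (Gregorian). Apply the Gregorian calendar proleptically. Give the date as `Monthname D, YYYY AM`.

Both dates share Julian Day Number 2207304; in the Hebrew calendar that is 1 Iyar 5091 AM.

Iyar 1, 5091 AM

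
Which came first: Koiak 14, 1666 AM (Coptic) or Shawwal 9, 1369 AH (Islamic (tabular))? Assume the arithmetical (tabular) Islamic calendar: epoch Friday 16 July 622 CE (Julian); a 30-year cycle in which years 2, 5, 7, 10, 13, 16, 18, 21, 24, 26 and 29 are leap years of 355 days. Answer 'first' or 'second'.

first

Converting both to JDN: 2433274 vs 2433488; the smaller is the first.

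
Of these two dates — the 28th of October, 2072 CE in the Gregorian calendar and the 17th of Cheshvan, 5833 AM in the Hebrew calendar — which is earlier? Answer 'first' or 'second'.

First date → JDN 2478144; second date → JDN 2478145.
JDN 2478144 < JDN 2478145, so the first date is earlier.

first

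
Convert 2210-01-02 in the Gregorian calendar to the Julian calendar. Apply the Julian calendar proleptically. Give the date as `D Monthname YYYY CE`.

For dates in this range the Gregorian date is 15 days ahead of the Julian.
2 January 2210 Gregorian − 15 days → 18 December 2209 Julian.

18 December 2209 CE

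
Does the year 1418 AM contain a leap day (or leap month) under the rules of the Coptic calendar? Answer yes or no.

no

1418 mod 4 = 2; in the Coptic calendar a year is leap when year mod 4 = 3, so it is a common year.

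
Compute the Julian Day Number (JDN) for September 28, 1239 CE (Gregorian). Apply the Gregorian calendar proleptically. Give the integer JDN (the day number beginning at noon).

2173866

JDN 2299161 is 15 October 1582 CE (Gregorian); the target day is −125295 days from there, so JDN = 2173866.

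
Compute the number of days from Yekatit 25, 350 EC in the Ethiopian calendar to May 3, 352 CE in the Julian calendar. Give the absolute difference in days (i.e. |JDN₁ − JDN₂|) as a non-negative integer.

JDN of the first date = 1851867.
JDN of the second date = 1849749.
|1849749 − 1851867| = 2118.

2118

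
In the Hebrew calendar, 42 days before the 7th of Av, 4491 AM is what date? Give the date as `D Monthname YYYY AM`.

24 Sivan 4491 AM

Counting 42 days back from JDN 1988251 reaches JDN 1988209, which is 24 Sivan 4491 AM.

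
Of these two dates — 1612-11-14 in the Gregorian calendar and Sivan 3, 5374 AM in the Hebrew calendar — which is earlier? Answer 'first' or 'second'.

first

First date → JDN 2310149; second date → JDN 2310692.
JDN 2310149 < JDN 2310692, so the first date is earlier.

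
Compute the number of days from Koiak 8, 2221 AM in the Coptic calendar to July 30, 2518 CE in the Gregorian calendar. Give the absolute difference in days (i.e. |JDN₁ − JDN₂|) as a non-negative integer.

4969

First date → JDN 2635982; second date → JDN 2640951.
The interval is |2635982 − 2640951| = 4969 days.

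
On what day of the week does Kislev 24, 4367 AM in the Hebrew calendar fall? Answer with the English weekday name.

Tuesday

In the proleptic Gregorian calendar this is 2 December 606 (JDN 1942732).
1942732 ≡ 1 (mod 7); counting from Monday = 0 gives Tuesday.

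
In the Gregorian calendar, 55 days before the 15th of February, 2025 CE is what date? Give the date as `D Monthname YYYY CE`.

Counting 55 days back from JDN 2460722 reaches JDN 2460667, which is 22 December 2024 CE.

22 December 2024 CE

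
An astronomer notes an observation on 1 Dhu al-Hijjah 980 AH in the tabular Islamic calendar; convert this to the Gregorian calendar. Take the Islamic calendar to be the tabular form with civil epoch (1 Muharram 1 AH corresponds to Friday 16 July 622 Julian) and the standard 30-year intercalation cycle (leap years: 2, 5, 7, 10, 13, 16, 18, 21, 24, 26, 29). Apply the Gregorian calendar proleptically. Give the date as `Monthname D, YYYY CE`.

Both dates share Julian Day Number 2295690; in the Gregorian calendar that is 14 April 1573 CE.

April 14, 1573 CE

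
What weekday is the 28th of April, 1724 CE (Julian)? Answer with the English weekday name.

Tuesday

This is JDN 2350867 (9 May 1724 Gregorian).
JDN 2350867 mod 7 = 1, and JDN 0 was a Monday, so this is a Tuesday.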